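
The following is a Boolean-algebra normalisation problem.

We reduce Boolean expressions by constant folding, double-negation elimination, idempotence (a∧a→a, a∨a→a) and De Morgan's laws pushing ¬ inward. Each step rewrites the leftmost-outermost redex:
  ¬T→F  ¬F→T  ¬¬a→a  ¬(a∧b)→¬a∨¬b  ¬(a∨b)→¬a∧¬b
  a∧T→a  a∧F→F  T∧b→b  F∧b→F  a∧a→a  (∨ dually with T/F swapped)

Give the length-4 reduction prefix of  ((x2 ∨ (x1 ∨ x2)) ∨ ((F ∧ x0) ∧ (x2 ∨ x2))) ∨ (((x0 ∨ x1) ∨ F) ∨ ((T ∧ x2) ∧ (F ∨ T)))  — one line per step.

  start: ((x2 ∨ (x1 ∨ x2)) ∨ ((F ∧ x0) ∧ (x2 ∨ x2))) ∨ (((x0 ∨ x1) ∨ F) ∨ ((T ∧ x2) ∧ (F ∨ T)))
  step 1: ((x2 ∨ (x1 ∨ x2)) ∨ (F ∧ (x2 ∨ x2))) ∨ (((x0 ∨ x1) ∨ F) ∨ ((T ∧ x2) ∧ (F ∨ T)))
  step 2: ((x2 ∨ (x1 ∨ x2)) ∨ F) ∨ (((x0 ∨ x1) ∨ F) ∨ ((T ∧ x2) ∧ (F ∨ T)))
  step 3: (x2 ∨ (x1 ∨ x2)) ∨ (((x0 ∨ x1) ∨ F) ∨ ((T ∧ x2) ∧ (F ∨ T)))
  step 4: (x2 ∨ (x1 ∨ x2)) ∨ ((x0 ∨ x1) ∨ ((T ∧ x2) ∧ (F ∨ T)))

Answer: after 4 steps: (x2 ∨ (x1 ∨ x2)) ∨ ((x0 ∨ x1) ∨ ((T ∧ x2) ∧ (F ∨ T)))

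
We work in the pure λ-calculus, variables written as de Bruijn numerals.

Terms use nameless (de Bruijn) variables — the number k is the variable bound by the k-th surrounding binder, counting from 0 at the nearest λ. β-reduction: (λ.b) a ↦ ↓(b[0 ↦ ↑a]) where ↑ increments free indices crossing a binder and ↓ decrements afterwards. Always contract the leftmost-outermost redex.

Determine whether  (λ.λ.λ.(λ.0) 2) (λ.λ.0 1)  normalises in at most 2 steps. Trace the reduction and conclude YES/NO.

Answer: YES — reaches normal form λ.λ.λ.λ.0 1 in 2 ≤ 2 steps

Derivation:
  start: (λ.λ.λ.(λ.0) 2) (λ.λ.0 1)
  [1] λ.λ.(λ.0) (λ.λ.0 1)
  [2] λ.λ.λ.λ.0 1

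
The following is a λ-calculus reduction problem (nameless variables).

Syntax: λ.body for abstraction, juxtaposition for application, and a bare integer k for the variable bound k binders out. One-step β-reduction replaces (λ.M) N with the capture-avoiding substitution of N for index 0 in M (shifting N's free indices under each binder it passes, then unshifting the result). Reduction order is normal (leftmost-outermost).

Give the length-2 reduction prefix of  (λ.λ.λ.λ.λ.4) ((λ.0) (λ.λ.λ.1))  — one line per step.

Answer: after 2 steps: λ.λ.λ.λ.λ.λ.λ.1

Derivation:
  start: (λ.λ.λ.λ.λ.4) ((λ.0) (λ.λ.λ.1))
  step 1: λ.λ.λ.λ.(λ.0) (λ.λ.λ.1)
  step 2: λ.λ.λ.λ.λ.λ.λ.1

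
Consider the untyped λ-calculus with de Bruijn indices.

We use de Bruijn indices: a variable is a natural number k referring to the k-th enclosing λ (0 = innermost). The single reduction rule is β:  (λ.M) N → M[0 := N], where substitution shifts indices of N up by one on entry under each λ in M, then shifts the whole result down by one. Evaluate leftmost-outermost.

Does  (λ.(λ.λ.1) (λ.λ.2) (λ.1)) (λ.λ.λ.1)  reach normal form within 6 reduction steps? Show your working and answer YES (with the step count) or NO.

  start: (λ.(λ.λ.1) (λ.λ.2) (λ.1)) (λ.λ.λ.1)
  →1  (λ.λ.1) (λ.λ.λ.λ.λ.1) (λ.λ.λ.λ.1)
  →2  (λ.λ.λ.λ.λ.λ.1) (λ.λ.λ.λ.1)
  →3  λ.λ.λ.λ.λ.1

Answer: YES — reaches normal form λ.λ.λ.λ.λ.1 in 3 ≤ 6 steps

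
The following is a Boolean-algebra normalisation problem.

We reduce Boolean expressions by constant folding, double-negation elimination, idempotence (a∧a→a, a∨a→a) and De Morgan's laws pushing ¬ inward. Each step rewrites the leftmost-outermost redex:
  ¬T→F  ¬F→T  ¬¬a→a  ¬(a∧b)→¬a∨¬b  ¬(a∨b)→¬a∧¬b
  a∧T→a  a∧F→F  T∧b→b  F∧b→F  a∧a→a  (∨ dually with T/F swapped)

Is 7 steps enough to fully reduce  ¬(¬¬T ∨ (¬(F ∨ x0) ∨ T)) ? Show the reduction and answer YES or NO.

Answer: YES — reaches normal form F in 4 ≤ 7 steps

Reduction:
  start: ¬(¬¬T ∨ (¬(F ∨ x0) ∨ T))
  step 1: ¬¬¬T ∧ ¬(¬(F ∨ x0) ∨ T)
  step 2: ¬T ∧ ¬(¬(F ∨ x0) ∨ T)
  step 3: F ∧ ¬(¬(F ∨ x0) ∨ T)
  step 4: F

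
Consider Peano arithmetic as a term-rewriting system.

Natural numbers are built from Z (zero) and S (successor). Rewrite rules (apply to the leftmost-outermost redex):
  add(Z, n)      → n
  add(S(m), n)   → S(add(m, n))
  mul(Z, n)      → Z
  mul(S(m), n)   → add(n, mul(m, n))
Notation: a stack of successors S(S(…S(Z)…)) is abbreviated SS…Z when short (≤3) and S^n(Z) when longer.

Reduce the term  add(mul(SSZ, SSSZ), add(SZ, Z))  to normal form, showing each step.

  start: add(mul(SSZ, SSSZ), add(SZ, Z))
  step 1: add(add(SSSZ, mul(SZ, SSSZ)), add(SZ, Z))
  step 2: add(S(add(SSZ, mul(SZ, SSSZ))), add(SZ, Z))
  step 3: S(add(add(SSZ, mul(SZ, SSSZ)), add(SZ, Z)))
  step 4: S(add(S(add(SZ, mul(SZ, SSSZ))), add(SZ, Z)))
  step 5: S(S(add(add(SZ, mul(SZ, SSSZ)), add(SZ, Z))))
  step 6: S(S(add(S(add(Z, mul(SZ, SSSZ))), add(SZ, Z))))
  step 7: S(S(S(add(add(Z, mul(SZ, SSSZ)), add(SZ, Z)))))
  step 8: S(S(S(add(mul(SZ, SSSZ), add(SZ, Z)))))
  step 9: S(S(S(add(add(SSSZ, mul(Z, SSSZ)), add(SZ, Z)))))
  step 10: S(S(S(add(S(add(SSZ, mul(Z, SSSZ))), add(SZ, Z)))))
  step 11: S(S(S(S(add(add(SSZ, mul(Z, SSSZ)), add(SZ, Z))))))
  step 12: S(S(S(S(add(S(add(SZ, mul(Z, SSSZ))), add(SZ, Z))))))
  step 13: S(S(S(S(S(add(add(SZ, mul(Z, SSSZ)), add(SZ, Z)))))))
  step 14: S(S(S(S(S(add(S(add(Z, mul(Z, SSSZ))), add(SZ, Z)))))))
  step 15: S(S(S(S(S(S(add(add(Z, mul(Z, SSSZ)), add(SZ, Z))))))))
  step 16: S(S(S(S(S(S(add(mul(Z, SSSZ), add(SZ, Z))))))))
  step 17: S(S(S(S(S(S(add(Z, add(SZ, Z))))))))
  step 18: S(S(S(S(S(S(add(SZ, Z)))))))
  step 19: S(S(S(S(S(S(S(add(Z, Z))))))))
  step 20: S^7(Z)

Answer: normal form = S^7(Z)  (in 20 steps)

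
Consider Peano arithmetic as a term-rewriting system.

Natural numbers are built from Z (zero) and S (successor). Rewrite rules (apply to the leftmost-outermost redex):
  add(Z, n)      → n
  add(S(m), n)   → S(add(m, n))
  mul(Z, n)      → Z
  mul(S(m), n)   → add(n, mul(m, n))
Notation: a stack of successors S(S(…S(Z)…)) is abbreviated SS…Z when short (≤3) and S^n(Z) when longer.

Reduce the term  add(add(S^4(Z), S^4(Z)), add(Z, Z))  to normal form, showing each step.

  start: add(add(S^4(Z), S^4(Z)), add(Z, Z))
  [1] add(S(add(SSSZ, S^4(Z))), add(Z, Z))
  [2] S(add(add(SSSZ, S^4(Z)), add(Z, Z)))
  [3] S(add(S(add(SSZ, S^4(Z))), add(Z, Z)))
  [4] S(S(add(add(SSZ, S^4(Z)), add(Z, Z))))
  [5] S(S(add(S(add(SZ, S^4(Z))), add(Z, Z))))
  [6] S(S(S(add(add(SZ, S^4(Z)), add(Z, Z)))))
  [7] S(S(S(add(S(add(Z, S^4(Z))), add(Z, Z)))))
  [8] S(S(S(S(add(add(Z, S^4(Z)), add(Z, Z))))))
  [9] S(S(S(S(add(S^4(Z), add(Z, Z))))))
  [10] S(S(S(S(S(add(SSSZ, add(Z, Z)))))))
  [11] S(S(S(S(S(S(add(SSZ, add(Z, Z))))))))
  [12] S(S(S(S(S(S(S(add(SZ, add(Z, Z)))))))))
  [13] S(S(S(S(S(S(S(S(add(Z, add(Z, Z))))))))))
  [14] S(S(S(S(S(S(S(S(add(Z, Z)))))))))
  [15] S^8(Z)

Answer: normal form = S^8(Z)  (in 15 steps)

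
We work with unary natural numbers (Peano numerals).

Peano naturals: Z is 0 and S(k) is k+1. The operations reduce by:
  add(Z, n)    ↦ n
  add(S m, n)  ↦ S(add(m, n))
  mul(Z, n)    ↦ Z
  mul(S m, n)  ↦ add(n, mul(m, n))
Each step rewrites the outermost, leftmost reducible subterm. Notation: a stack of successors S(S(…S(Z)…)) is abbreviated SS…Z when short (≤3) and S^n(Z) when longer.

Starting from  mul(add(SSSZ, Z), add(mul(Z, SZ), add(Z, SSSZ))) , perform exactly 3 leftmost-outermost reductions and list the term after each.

  start: mul(add(SSSZ, Z), add(mul(Z, SZ), add(Z, SSSZ)))
  step 1: mul(S(add(SSZ, Z)), add(mul(Z, SZ), add(Z, SSSZ)))
  step 2: add(add(mul(Z, SZ), add(Z, SSSZ)), mul(add(SSZ, Z), add(mul(Z, SZ), add(Z, SSSZ))))
  step 3: add(add(Z, add(Z, SSSZ)), mul(add(SSZ, Z), add(mul(Z, SZ), add(Z, SSSZ))))

Answer: after 3 steps: add(add(Z, add(Z, SSSZ)), mul(add(SSZ, Z), add(mul(Z, SZ), add(Z, SSSZ))))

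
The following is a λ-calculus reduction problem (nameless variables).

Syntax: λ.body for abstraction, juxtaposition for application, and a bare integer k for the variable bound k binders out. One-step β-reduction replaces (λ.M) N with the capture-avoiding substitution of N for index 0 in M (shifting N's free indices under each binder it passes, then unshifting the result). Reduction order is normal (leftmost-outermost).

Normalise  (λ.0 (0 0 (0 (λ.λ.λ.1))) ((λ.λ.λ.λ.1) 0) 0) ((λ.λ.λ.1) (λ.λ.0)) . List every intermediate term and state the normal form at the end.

Answer: normal form = λ.λ.λ.1  (in 10 steps)

Working:
  start: (λ.0 (0 0 (0 (λ.λ.λ.1))) ((λ.λ.λ.λ.1) 0) 0) ((λ.λ.λ.1) (λ.λ.0))
  [1] (λ.λ.λ.1) (λ.λ.0) ((λ.λ.λ.1) (λ.λ.0) ((λ.λ.λ.1) (λ.λ.0)) ((λ.λ.λ.1) (λ.λ.0) (λ.λ.λ.1))) ((λ.λ.λ.λ.1) ((λ.λ.λ.1) (λ.λ.0))) ((λ.λ.λ.1) (λ.λ.0))
  [2] (λ.λ.1) ((λ.λ.λ.1) (λ.λ.0) ((λ.λ.λ.1) (λ.λ.0)) ((λ.λ.λ.1) (λ.λ.0) (λ.λ.λ.1))) ((λ.λ.λ.λ.1) ((λ.λ.λ.1) (λ.λ.0))) ((λ.λ.λ.1) (λ.λ.0))
  [3] (λ.(λ.λ.λ.1) (λ.λ.0) ((λ.λ.λ.1) (λ.λ.0)) ((λ.λ.λ.1) (λ.λ.0) (λ.λ.λ.1))) ((λ.λ.λ.λ.1) ((λ.λ.λ.1) (λ.λ.0))) ((λ.λ.λ.1) (λ.λ.0))
  [4] (λ.λ.λ.1) (λ.λ.0) ((λ.λ.λ.1) (λ.λ.0)) ((λ.λ.λ.1) (λ.λ.0) (λ.λ.λ.1)) ((λ.λ.λ.1) (λ.λ.0))
  [5] (λ.λ.1) ((λ.λ.λ.1) (λ.λ.0)) ((λ.λ.λ.1) (λ.λ.0) (λ.λ.λ.1)) ((λ.λ.λ.1) (λ.λ.0))
  [6] (λ.(λ.λ.λ.1) (λ.λ.0)) ((λ.λ.λ.1) (λ.λ.0) (λ.λ.λ.1)) ((λ.λ.λ.1) (λ.λ.0))
  [7] (λ.λ.λ.1) (λ.λ.0) ((λ.λ.λ.1) (λ.λ.0))
  [8] (λ.λ.1) ((λ.λ.λ.1) (λ.λ.0))
  [9] λ.(λ.λ.λ.1) (λ.λ.0)
  [10] λ.λ.λ.1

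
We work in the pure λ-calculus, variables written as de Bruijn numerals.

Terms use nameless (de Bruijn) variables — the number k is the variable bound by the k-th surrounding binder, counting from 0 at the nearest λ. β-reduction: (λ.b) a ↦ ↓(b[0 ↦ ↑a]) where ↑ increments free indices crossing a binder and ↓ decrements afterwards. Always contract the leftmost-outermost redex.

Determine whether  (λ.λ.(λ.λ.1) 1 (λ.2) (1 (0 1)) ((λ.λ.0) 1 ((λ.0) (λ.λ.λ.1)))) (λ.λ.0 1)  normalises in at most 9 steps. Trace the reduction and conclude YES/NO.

  start: (λ.λ.(λ.λ.1) 1 (λ.2) (1 (0 1)) ((λ.λ.0) 1 ((λ.0) (λ.λ.λ.1)))) (λ.λ.0 1)
  →1  λ.(λ.λ.1) (λ.λ.0 1) (λ.λ.λ.0 1) ((λ.λ.0 1) (0 (λ.λ.0 1))) ((λ.λ.0) (λ.λ.0 1) ((λ.0) (λ.λ.λ.1)))
  →2  λ.(λ.λ.λ.0 1) (λ.λ.λ.0 1) ((λ.λ.0 1) (0 (λ.λ.0 1))) ((λ.λ.0) (λ.λ.0 1) ((λ.0) (λ.λ.λ.1)))
  →3  λ.(λ.λ.0 1) ((λ.λ.0 1) (0 (λ.λ.0 1))) ((λ.λ.0) (λ.λ.0 1) ((λ.0) (λ.λ.λ.1)))
  →4  λ.(λ.0 ((λ.λ.0 1) (1 (λ.λ.0 1)))) ((λ.λ.0) (λ.λ.0 1) ((λ.0) (λ.λ.λ.1)))
  →5  λ.(λ.λ.0) (λ.λ.0 1) ((λ.0) (λ.λ.λ.1)) ((λ.λ.0 1) (0 (λ.λ.0 1)))
  →6  λ.(λ.0) ((λ.0) (λ.λ.λ.1)) ((λ.λ.0 1) (0 (λ.λ.0 1)))
  →7  λ.(λ.0) (λ.λ.λ.1) ((λ.λ.0 1) (0 (λ.λ.0 1)))
  →8  λ.(λ.λ.λ.1) ((λ.λ.0 1) (0 (λ.λ.0 1)))
  →9  λ.λ.λ.1

Answer: YES — reaches normal form λ.λ.λ.1 in 9 ≤ 9 steps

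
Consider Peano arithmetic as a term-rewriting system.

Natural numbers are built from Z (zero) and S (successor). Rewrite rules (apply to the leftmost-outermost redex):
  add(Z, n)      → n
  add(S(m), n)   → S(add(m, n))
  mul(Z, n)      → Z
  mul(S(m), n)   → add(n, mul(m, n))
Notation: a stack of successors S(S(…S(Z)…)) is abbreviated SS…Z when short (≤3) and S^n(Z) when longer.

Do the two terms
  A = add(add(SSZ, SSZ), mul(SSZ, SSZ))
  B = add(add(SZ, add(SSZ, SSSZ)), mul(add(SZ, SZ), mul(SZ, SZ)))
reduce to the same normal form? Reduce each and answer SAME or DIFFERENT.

Term A:
  start: add(add(SSZ, SSZ), mul(SSZ, SSZ))
  →1  add(S(add(SZ, SSZ)), mul(SSZ, SSZ))
  →2  S(add(add(SZ, SSZ), mul(SSZ, SSZ)))
  →3  S(add(S(add(Z, SSZ)), mul(SSZ, SSZ)))
  →4  S(S(add(add(Z, SSZ), mul(SSZ, SSZ))))
  →5  S(S(add(SSZ, mul(SSZ, SSZ))))
  →6  S(S(S(add(SZ, mul(SSZ, SSZ)))))
  →7  S(S(S(S(add(Z, mul(SSZ, SSZ))))))
  →8  S(S(S(S(mul(SSZ, SSZ)))))
  →9  S(S(S(S(add(SSZ, mul(SZ, SSZ))))))
  →10  S(S(S(S(S(add(SZ, mul(SZ, SSZ)))))))
  →11  S(S(S(S(S(S(add(Z, mul(SZ, SSZ))))))))
  →12  S(S(S(S(S(S(mul(SZ, SSZ)))))))
  →13  S(S(S(S(S(S(add(SSZ, mul(Z, SSZ))))))))
  →14  S(S(S(S(S(S(S(add(SZ, mul(Z, SSZ)))))))))
  →15  S(S(S(S(S(S(S(S(add(Z, mul(Z, SSZ))))))))))
  →16  S(S(S(S(S(S(S(S(mul(Z, SSZ)))))))))
  →17  S^8(Z)

Term B:
  start: add(add(SZ, add(SSZ, SSSZ)), mul(add(SZ, SZ), mul(SZ, SZ)))
  →1  add(S(add(Z, add(SSZ, SSSZ))), mul(add(SZ, SZ), mul(SZ, SZ)))
  →2  S(add(add(Z, add(SSZ, SSSZ)), mul(add(SZ, SZ), mul(SZ, SZ))))
  →3  S(add(add(SSZ, SSSZ), mul(add(SZ, SZ), mul(SZ, SZ))))
  →4  S(add(S(add(SZ, SSSZ)), mul(add(SZ, SZ), mul(SZ, SZ))))
  →5  S(S(add(add(SZ, SSSZ), mul(add(SZ, SZ), mul(SZ, SZ)))))
  →6  S(S(add(S(add(Z, SSSZ)), mul(add(SZ, SZ), mul(SZ, SZ)))))
  →7  S(S(S(add(add(Z, SSSZ), mul(add(SZ, SZ), mul(SZ, SZ))))))
  →8  S(S(S(add(SSSZ, mul(add(SZ, SZ), mul(SZ, SZ))))))
  →9  S(S(S(S(add(SSZ, mul(add(SZ, SZ), mul(SZ, SZ)))))))
  →10  S(S(S(S(S(add(SZ, mul(add(SZ, SZ), mul(SZ, SZ))))))))
  →11  S(S(S(S(S(S(add(Z, mul(add(SZ, SZ), mul(SZ, SZ)))))))))
  →12  S(S(S(S(S(S(mul(add(SZ, SZ), mul(SZ, SZ))))))))
  →13  S(S(S(S(S(S(mul(S(add(Z, SZ)), mul(SZ, SZ))))))))
  →14  S(S(S(S(S(S(add(mul(SZ, SZ), mul(add(Z, SZ), mul(SZ, SZ)))))))))
  →15  S(S(S(S(S(S(add(add(SZ, mul(Z, SZ)), mul(add(Z, SZ), mul(SZ, SZ)))))))))
  →16  S(S(S(S(S(S(add(S(add(Z, mul(Z, SZ))), mul(add(Z, SZ), mul(SZ, SZ)))))))))
  →17  S(S(S(S(S(S(S(add(add(Z, mul(Z, SZ)), mul(add(Z, SZ), mul(SZ, SZ))))))))))
  →18  S(S(S(S(S(S(S(add(mul(Z, SZ), mul(add(Z, SZ), mul(SZ, SZ))))))))))
  →19  S(S(S(S(S(S(S(add(Z, mul(add(Z, SZ), mul(SZ, SZ))))))))))
  →20  S(S(S(S(S(S(S(mul(add(Z, SZ), mul(SZ, SZ)))))))))
  →21  S(S(S(S(S(S(S(mul(SZ, mul(SZ, SZ)))))))))
  →22  S(S(S(S(S(S(S(add(mul(SZ, SZ), mul(Z, mul(SZ, SZ))))))))))
  →23  S(S(S(S(S(S(S(add(add(SZ, mul(Z, SZ)), mul(Z, mul(SZ, SZ))))))))))
  →24  S(S(S(S(S(S(S(add(S(add(Z, mul(Z, SZ))), mul(Z, mul(SZ, SZ))))))))))
  →25  S(S(S(S(S(S(S(S(add(add(Z, mul(Z, SZ)), mul(Z, mul(SZ, SZ)))))))))))
  →26  S(S(S(S(S(S(S(S(add(mul(Z, SZ), mul(Z, mul(SZ, SZ)))))))))))
  →27  S(S(S(S(S(S(S(S(add(Z, mul(Z, mul(SZ, SZ)))))))))))
  →28  S(S(S(S(S(S(S(S(mul(Z, mul(SZ, SZ))))))))))
  →29  S^8(Z)

Answer: SAME — A ⇓ S^8(Z), B ⇓ S^8(Z)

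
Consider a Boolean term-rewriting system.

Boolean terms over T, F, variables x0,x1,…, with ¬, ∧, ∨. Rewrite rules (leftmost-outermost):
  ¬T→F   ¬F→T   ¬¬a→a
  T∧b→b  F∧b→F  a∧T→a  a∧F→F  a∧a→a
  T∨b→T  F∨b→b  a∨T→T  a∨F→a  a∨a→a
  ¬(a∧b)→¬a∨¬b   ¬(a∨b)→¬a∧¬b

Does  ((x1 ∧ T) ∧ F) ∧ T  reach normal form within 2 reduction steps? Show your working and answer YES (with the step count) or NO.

Answer: YES — reaches normal form F in 2 ≤ 2 steps

Working:
  start: ((x1 ∧ T) ∧ F) ∧ T
  step 1: (x1 ∧ T) ∧ F
  step 2: F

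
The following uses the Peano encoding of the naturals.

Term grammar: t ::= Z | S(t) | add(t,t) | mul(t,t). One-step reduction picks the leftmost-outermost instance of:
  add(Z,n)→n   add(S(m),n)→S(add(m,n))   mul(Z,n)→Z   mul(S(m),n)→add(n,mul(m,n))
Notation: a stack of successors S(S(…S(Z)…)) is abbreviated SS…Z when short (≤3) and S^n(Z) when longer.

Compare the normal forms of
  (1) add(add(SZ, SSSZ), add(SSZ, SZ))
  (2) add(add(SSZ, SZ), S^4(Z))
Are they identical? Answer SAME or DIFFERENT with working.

Term A:
  start: add(add(SZ, SSSZ), add(SSZ, SZ))
  [1] add(S(add(Z, SSSZ)), add(SSZ, SZ))
  [2] S(add(add(Z, SSSZ), add(SSZ, SZ)))
  [3] S(add(SSSZ, add(SSZ, SZ)))
  [4] S(S(add(SSZ, add(SSZ, SZ))))
  [5] S(S(S(add(SZ, add(SSZ, SZ)))))
  [6] S(S(S(S(add(Z, add(SSZ, SZ))))))
  [7] S(S(S(S(add(SSZ, SZ)))))
  [8] S(S(S(S(S(add(SZ, SZ))))))
  [9] S(S(S(S(S(S(add(Z, SZ)))))))
  [10] S^7(Z)

Term B:
  start: add(add(SSZ, SZ), S^4(Z))
  [1] add(S(add(SZ, SZ)), S^4(Z))
  [2] S(add(add(SZ, SZ), S^4(Z)))
  [3] S(add(S(add(Z, SZ)), S^4(Z)))
  [4] S(S(add(add(Z, SZ), S^4(Z))))
  [5] S(S(add(SZ, S^4(Z))))
  [6] S(S(S(add(Z, S^4(Z)))))
  [7] S^7(Z)

Answer: SAME — A ⇓ S^7(Z), B ⇓ S^7(Z)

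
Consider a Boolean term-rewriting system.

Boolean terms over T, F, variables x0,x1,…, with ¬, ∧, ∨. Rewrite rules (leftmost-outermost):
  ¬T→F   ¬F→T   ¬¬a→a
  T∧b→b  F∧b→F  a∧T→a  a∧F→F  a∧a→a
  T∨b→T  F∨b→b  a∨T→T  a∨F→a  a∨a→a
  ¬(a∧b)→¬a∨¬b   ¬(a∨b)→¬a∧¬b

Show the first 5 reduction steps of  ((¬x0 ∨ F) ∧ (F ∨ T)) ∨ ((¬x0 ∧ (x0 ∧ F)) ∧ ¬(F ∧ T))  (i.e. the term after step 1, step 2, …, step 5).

Answer: after 5 steps: ¬x0 ∨ (F ∧ ¬(F ∧ T))

Reduction:
  start: ((¬x0 ∨ F) ∧ (F ∨ T)) ∨ ((¬x0 ∧ (x0 ∧ F)) ∧ ¬(F ∧ T))
  →1  (¬x0 ∧ (F ∨ T)) ∨ ((¬x0 ∧ (x0 ∧ F)) ∧ ¬(F ∧ T))
  →2  (¬x0 ∧ T) ∨ ((¬x0 ∧ (x0 ∧ F)) ∧ ¬(F ∧ T))
  →3  ¬x0 ∨ ((¬x0 ∧ (x0 ∧ F)) ∧ ¬(F ∧ T))
  →4  ¬x0 ∨ ((¬x0 ∧ F) ∧ ¬(F ∧ T))
  →5  ¬x0 ∨ (F ∧ ¬(F ∧ T))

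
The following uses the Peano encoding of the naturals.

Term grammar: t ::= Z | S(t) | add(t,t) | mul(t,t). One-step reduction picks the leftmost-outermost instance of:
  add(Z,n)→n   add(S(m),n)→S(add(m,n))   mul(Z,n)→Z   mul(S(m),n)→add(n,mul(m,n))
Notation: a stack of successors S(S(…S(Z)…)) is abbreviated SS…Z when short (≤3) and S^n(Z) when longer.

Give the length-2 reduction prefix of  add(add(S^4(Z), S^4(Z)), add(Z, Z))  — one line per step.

Answer: after 2 steps: S(add(add(SSSZ, S^4(Z)), add(Z, Z)))

Derivation:
  start: add(add(S^4(Z), S^4(Z)), add(Z, Z))
  step 1: add(S(add(SSSZ, S^4(Z))), add(Z, Z))
  step 2: S(add(add(SSSZ, S^4(Z)), add(Z, Z)))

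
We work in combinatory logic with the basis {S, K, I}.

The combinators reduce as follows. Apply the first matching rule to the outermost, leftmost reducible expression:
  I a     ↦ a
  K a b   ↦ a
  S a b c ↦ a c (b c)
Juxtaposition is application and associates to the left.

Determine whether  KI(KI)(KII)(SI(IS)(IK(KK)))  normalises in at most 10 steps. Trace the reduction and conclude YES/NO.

  start: KI(KI)(KII)(SI(IS)(IK(KK)))
  step 1: I(KII)(SI(IS)(IK(KK)))
  step 2: KII(SI(IS)(IK(KK)))
  step 3: I(SI(IS)(IK(KK)))
  step 4: SI(IS)(IK(KK))
  step 5: I(IK(KK))(IS(IK(KK)))
  step 6: IK(KK)(IS(IK(KK)))
  step 7: K(KK)(IS(IK(KK)))
  step 8: KK

Answer: YES — reaches normal form KK in 8 ≤ 10 steps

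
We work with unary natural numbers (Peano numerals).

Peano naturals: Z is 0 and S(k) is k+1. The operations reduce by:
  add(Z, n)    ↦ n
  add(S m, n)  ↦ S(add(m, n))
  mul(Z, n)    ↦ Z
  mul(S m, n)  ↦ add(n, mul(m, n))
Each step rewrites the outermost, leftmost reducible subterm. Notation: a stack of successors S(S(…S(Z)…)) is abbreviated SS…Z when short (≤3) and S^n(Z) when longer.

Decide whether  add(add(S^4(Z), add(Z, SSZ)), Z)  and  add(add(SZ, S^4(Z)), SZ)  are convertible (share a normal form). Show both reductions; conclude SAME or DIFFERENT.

Answer: SAME — A ⇓ S^6(Z), B ⇓ S^6(Z)

Working:
Term A:
  start: add(add(S^4(Z), add(Z, SSZ)), Z)
  [1] add(S(add(SSSZ, add(Z, SSZ))), Z)
  [2] S(add(add(SSSZ, add(Z, SSZ)), Z))
  [3] S(add(S(add(SSZ, add(Z, SSZ))), Z))
  [4] S(S(add(add(SSZ, add(Z, SSZ)), Z)))
  [5] S(S(add(S(add(SZ, add(Z, SSZ))), Z)))
  [6] S(S(S(add(add(SZ, add(Z, SSZ)), Z))))
  [7] S(S(S(add(S(add(Z, add(Z, SSZ))), Z))))
  [8] S(S(S(S(add(add(Z, add(Z, SSZ)), Z)))))
  [9] S(S(S(S(add(add(Z, SSZ), Z)))))
  [10] S(S(S(S(add(SSZ, Z)))))
  [11] S(S(S(S(S(add(SZ, Z))))))
  [12] S(S(S(S(S(S(add(Z, Z)))))))
  [13] S^6(Z)

Term B:
  start: add(add(SZ, S^4(Z)), SZ)
  [1] add(S(add(Z, S^4(Z))), SZ)
  [2] S(add(add(Z, S^4(Z)), SZ))
  [3] S(add(S^4(Z), SZ))
  [4] S(S(add(SSSZ, SZ)))
  [5] S(S(S(add(SSZ, SZ))))
  [6] S(S(S(S(add(SZ, SZ)))))
  [7] S(S(S(S(S(add(Z, SZ))))))
  [8] S^6(Z)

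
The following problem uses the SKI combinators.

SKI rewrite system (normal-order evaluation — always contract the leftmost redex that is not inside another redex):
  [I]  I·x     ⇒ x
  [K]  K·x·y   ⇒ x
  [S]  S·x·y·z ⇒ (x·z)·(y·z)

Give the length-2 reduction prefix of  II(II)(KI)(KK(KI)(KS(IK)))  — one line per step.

  start: II(II)(KI)(KK(KI)(KS(IK)))
  step 1: I(II)(KI)(KK(KI)(KS(IK)))
  step 2: II(KI)(KK(KI)(KS(IK)))

Answer: after 2 steps: II(KI)(KK(KI)(KS(IK)))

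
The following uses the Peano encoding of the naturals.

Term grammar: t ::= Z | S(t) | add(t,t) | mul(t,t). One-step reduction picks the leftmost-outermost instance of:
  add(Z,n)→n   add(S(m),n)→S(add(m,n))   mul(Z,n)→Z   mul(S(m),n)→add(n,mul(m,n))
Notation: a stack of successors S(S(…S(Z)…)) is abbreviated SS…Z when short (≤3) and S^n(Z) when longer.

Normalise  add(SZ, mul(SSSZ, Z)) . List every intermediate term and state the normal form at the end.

  start: add(SZ, mul(SSSZ, Z))
  →1  S(add(Z, mul(SSSZ, Z)))
  →2  S(mul(SSSZ, Z))
  →3  S(add(Z, mul(SSZ, Z)))
  →4  S(mul(SSZ, Z))
  →5  S(add(Z, mul(SZ, Z)))
  →6  S(mul(SZ, Z))
  →7  S(add(Z, mul(Z, Z)))
  →8  S(mul(Z, Z))
  →9  SZ

Answer: normal form = SZ  (in 9 steps)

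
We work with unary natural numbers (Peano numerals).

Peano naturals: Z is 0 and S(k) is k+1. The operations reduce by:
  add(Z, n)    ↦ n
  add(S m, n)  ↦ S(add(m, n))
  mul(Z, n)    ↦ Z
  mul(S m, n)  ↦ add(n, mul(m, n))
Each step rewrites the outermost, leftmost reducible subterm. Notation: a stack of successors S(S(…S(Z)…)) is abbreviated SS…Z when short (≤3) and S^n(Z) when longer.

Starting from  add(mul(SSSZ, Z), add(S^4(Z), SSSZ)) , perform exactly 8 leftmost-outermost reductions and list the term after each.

Answer: after 8 steps: add(S^4(Z), SSSZ)

Working:
  start: add(mul(SSSZ, Z), add(S^4(Z), SSSZ))
  →1  add(add(Z, mul(SSZ, Z)), add(S^4(Z), SSSZ))
  →2  add(mul(SSZ, Z), add(S^4(Z), SSSZ))
  →3  add(add(Z, mul(SZ, Z)), add(S^4(Z), SSSZ))
  →4  add(mul(SZ, Z), add(S^4(Z), SSSZ))
  →5  add(add(Z, mul(Z, Z)), add(S^4(Z), SSSZ))
  →6  add(mul(Z, Z), add(S^4(Z), SSSZ))
  →7  add(Z, add(S^4(Z), SSSZ))
  →8  add(S^4(Z), SSSZ)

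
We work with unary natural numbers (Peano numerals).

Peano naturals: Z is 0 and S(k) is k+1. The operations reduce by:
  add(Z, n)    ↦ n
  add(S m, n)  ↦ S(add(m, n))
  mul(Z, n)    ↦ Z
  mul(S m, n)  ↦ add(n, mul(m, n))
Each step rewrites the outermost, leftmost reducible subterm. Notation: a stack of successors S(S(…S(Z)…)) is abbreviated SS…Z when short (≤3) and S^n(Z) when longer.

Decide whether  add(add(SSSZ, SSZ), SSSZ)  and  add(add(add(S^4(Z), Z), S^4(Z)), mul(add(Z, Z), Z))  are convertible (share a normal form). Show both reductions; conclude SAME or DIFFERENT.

Answer: SAME — A ⇓ S^8(Z), B ⇓ S^8(Z)

Derivation:
Term A:
  start: add(add(SSSZ, SSZ), SSSZ)
  →1  add(S(add(SSZ, SSZ)), SSSZ)
  →2  S(add(add(SSZ, SSZ), SSSZ))
  →3  S(add(S(add(SZ, SSZ)), SSSZ))
  →4  S(S(add(add(SZ, SSZ), SSSZ)))
  →5  S(S(add(S(add(Z, SSZ)), SSSZ)))
  →6  S(S(S(add(add(Z, SSZ), SSSZ))))
  →7  S(S(S(add(SSZ, SSSZ))))
  →8  S(S(S(S(add(SZ, SSSZ)))))
  →9  S(S(S(S(S(add(Z, SSSZ))))))
  →10  S^8(Z)

Term B:
  start: add(add(add(S^4(Z), Z), S^4(Z)), mul(add(Z, Z), Z))
  →1  add(add(S(add(SSSZ, Z)), S^4(Z)), mul(add(Z, Z), Z))
  →2  add(S(add(add(SSSZ, Z), S^4(Z))), mul(add(Z, Z), Z))
  →3  S(add(add(add(SSSZ, Z), S^4(Z)), mul(add(Z, Z), Z)))
  →4  S(add(add(S(add(SSZ, Z)), S^4(Z)), mul(add(Z, Z), Z)))
  →5  S(add(S(add(add(SSZ, Z), S^4(Z))), mul(add(Z, Z), Z)))
  →6  S(S(add(add(add(SSZ, Z), S^4(Z)), mul(add(Z, Z), Z))))
  →7  S(S(add(add(S(add(SZ, Z)), S^4(Z)), mul(add(Z, Z), Z))))
  →8  S(S(add(S(add(add(SZ, Z), S^4(Z))), mul(add(Z, Z), Z))))
  →9  S(S(S(add(add(add(SZ, Z), S^4(Z)), mul(add(Z, Z), Z)))))
  →10  S(S(S(add(add(S(add(Z, Z)), S^4(Z)), mul(add(Z, Z), Z)))))
  →11  S(S(S(add(S(add(add(Z, Z), S^4(Z))), mul(add(Z, Z), Z)))))
  →12  S(S(S(S(add(add(add(Z, Z), S^4(Z)), mul(add(Z, Z), Z))))))
  →13  S(S(S(S(add(add(Z, S^4(Z)), mul(add(Z, Z), Z))))))
  →14  S(S(S(S(add(S^4(Z), mul(add(Z, Z), Z))))))
  →15  S(S(S(S(S(add(SSSZ, mul(add(Z, Z), Z)))))))
  →16  S(S(S(S(S(S(add(SSZ, mul(add(Z, Z), Z))))))))
  →17  S(S(S(S(S(S(S(add(SZ, mul(add(Z, Z), Z)))))))))
  →18  S(S(S(S(S(S(S(S(add(Z, mul(add(Z, Z), Z))))))))))
  →19  S(S(S(S(S(S(S(S(mul(add(Z, Z), Z)))))))))
  →20  S(S(S(S(S(S(S(S(mul(Z, Z)))))))))
  →21  S^8(Z)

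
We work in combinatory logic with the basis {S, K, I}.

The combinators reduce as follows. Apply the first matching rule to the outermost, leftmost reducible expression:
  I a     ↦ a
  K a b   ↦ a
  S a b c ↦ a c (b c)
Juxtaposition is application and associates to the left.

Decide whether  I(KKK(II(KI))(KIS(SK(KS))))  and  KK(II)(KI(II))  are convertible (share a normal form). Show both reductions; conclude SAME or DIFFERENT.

Term A:
  start: I(KKK(II(KI))(KIS(SK(KS))))
  step 1: KKK(II(KI))(KIS(SK(KS)))
  step 2: K(II(KI))(KIS(SK(KS)))
  step 3: II(KI)
  step 4: I(KI)
  step 5: KI

Term B:
  start: KK(II)(KI(II))
  step 1: K(KI(II))
  step 2: KI

Answer: SAME — A ⇓ KI, B ⇓ KI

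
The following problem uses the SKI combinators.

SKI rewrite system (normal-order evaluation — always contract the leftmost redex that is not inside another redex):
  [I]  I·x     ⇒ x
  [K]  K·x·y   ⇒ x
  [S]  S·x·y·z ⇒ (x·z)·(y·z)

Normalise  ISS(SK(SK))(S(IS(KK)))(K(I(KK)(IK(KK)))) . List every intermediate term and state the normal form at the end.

Answer: normal form = K(K(KK))  (in 19 steps)

Working:
  start: ISS(SK(SK))(S(IS(KK)))(K(I(KK)(IK(KK))))
  →1  SS(SK(SK))(S(IS(KK)))(K(I(KK)(IK(KK))))
  →2  S(S(IS(KK)))(SK(SK)(S(IS(KK))))(K(I(KK)(IK(KK))))
  →3  S(IS(KK))(K(I(KK)(IK(KK))))(SK(SK)(S(IS(KK)))(K(I(KK)(IK(KK)))))
  →4  IS(KK)(SK(SK)(S(IS(KK)))(K(I(KK)(IK(KK)))))(K(I(KK)(IK(KK)))(SK(SK)(S(IS(KK)))(K(I(KK)(IK(KK))))))
  →5  S(KK)(SK(SK)(S(IS(KK)))(K(I(KK)(IK(KK)))))(K(I(KK)(IK(KK)))(SK(SK)(S(IS(KK)))(K(I(KK)(IK(KK))))))
  →6  KK(K(I(KK)(IK(KK)))(SK(SK)(S(IS(KK)))(K(I(KK)(IK(KK))))))(SK(SK)(S(IS(KK)))(K(I(KK)(IK(KK))))(K(I(KK)(IK(KK)))(SK(SK)(S(IS(KK)))(K(I(KK)(IK(KK)))))))
  →7  K(SK(SK)(S(IS(KK)))(K(I(KK)(IK(KK))))(K(I(KK)(IK(KK)))(SK(SK)(S(IS(KK)))(K(I(KK)(IK(KK)))))))
  →8  K(K(S(IS(KK)))(SK(S(IS(KK))))(K(I(KK)(IK(KK))))(K(I(KK)(IK(KK)))(SK(SK)(S(IS(KK)))(K(I(KK)(IK(KK)))))))
  →9  K(S(IS(KK))(K(I(KK)(IK(KK))))(K(I(KK)(IK(KK)))(SK(SK)(S(IS(KK)))(K(I(KK)(IK(KK)))))))
  →10  K(IS(KK)(K(I(KK)(IK(KK)))(SK(SK)(S(IS(KK)))(K(I(KK)(IK(KK))))))(K(I(KK)(IK(KK)))(K(I(KK)(IK(KK)))(SK(SK)(S(IS(KK)))(K(I(KK)(IK(KK))))))))
  →11  K(S(KK)(K(I(KK)(IK(KK)))(SK(SK)(S(IS(KK)))(K(I(KK)(IK(KK))))))(K(I(KK)(IK(KK)))(K(I(KK)(IK(KK)))(SK(SK)(S(IS(KK)))(K(I(KK)(IK(KK))))))))
  →12  K(KK(K(I(KK)(IK(KK)))(K(I(KK)(IK(KK)))(SK(SK)(S(IS(KK)))(K(I(KK)(IK(KK)))))))(K(I(KK)(IK(KK)))(SK(SK)(S(IS(KK)))(K(I(KK)(IK(KK)))))(K(I(KK)(IK(KK)))(K(I(KK)(IK(KK)))(SK(SK)(S(IS(KK)))(K(I(KK)(IK(KK)))))))))
  →13  K(K(K(I(KK)(IK(KK)))(SK(SK)(S(IS(KK)))(K(I(KK)(IK(KK)))))(K(I(KK)(IK(KK)))(K(I(KK)(IK(KK)))(SK(SK)(S(IS(KK)))(K(I(KK)(IK(KK)))))))))
  →14  K(K(I(KK)(IK(KK))(K(I(KK)(IK(KK)))(K(I(KK)(IK(KK)))(SK(SK)(S(IS(KK)))(K(I(KK)(IK(KK)))))))))
  →15  K(K(KK(IK(KK))(K(I(KK)(IK(KK)))(K(I(KK)(IK(KK)))(SK(SK)(S(IS(KK)))(K(I(KK)(IK(KK)))))))))
  →16  K(K(K(K(I(KK)(IK(KK)))(K(I(KK)(IK(KK)))(SK(SK)(S(IS(KK)))(K(I(KK)(IK(KK)))))))))
  →17  K(K(K(I(KK)(IK(KK)))))
  →18  K(K(K(KK(IK(KK)))))
  →19  K(K(KK))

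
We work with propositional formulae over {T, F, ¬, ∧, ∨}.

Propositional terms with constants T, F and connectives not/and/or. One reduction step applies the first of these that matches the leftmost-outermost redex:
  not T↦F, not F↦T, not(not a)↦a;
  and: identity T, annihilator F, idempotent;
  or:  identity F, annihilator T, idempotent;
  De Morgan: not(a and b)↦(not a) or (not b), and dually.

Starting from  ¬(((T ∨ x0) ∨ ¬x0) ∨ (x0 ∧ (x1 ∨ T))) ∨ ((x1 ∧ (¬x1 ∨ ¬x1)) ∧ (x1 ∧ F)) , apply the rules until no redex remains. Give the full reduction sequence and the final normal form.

  start: ¬(((T ∨ x0) ∨ ¬x0) ∨ (x0 ∧ (x1 ∨ T))) ∨ ((x1 ∧ (¬x1 ∨ ¬x1)) ∧ (x1 ∧ F))
  [1] (¬((T ∨ x0) ∨ ¬x0) ∧ ¬(x0 ∧ (x1 ∨ T))) ∨ ((x1 ∧ (¬x1 ∨ ¬x1)) ∧ (x1 ∧ F))
  [2] ((¬(T ∨ x0) ∧ ¬¬x0) ∧ ¬(x0 ∧ (x1 ∨ T))) ∨ ((x1 ∧ (¬x1 ∨ ¬x1)) ∧ (x1 ∧ F))
  [3] (((¬T ∧ ¬x0) ∧ ¬¬x0) ∧ ¬(x0 ∧ (x1 ∨ T))) ∨ ((x1 ∧ (¬x1 ∨ ¬x1)) ∧ (x1 ∧ F))
  [4] (((F ∧ ¬x0) ∧ ¬¬x0) ∧ ¬(x0 ∧ (x1 ∨ T))) ∨ ((x1 ∧ (¬x1 ∨ ¬x1)) ∧ (x1 ∧ F))
  [5] ((F ∧ ¬¬x0) ∧ ¬(x0 ∧ (x1 ∨ T))) ∨ ((x1 ∧ (¬x1 ∨ ¬x1)) ∧ (x1 ∧ F))
  [6] (F ∧ ¬(x0 ∧ (x1 ∨ T))) ∨ ((x1 ∧ (¬x1 ∨ ¬x1)) ∧ (x1 ∧ F))
  [7] F ∨ ((x1 ∧ (¬x1 ∨ ¬x1)) ∧ (x1 ∧ F))
  [8] (x1 ∧ (¬x1 ∨ ¬x1)) ∧ (x1 ∧ F)
  [9] (x1 ∧ ¬x1) ∧ (x1 ∧ F)
  [10] (x1 ∧ ¬x1) ∧ F
  [11] F

Answer: normal form = F  (in 11 steps)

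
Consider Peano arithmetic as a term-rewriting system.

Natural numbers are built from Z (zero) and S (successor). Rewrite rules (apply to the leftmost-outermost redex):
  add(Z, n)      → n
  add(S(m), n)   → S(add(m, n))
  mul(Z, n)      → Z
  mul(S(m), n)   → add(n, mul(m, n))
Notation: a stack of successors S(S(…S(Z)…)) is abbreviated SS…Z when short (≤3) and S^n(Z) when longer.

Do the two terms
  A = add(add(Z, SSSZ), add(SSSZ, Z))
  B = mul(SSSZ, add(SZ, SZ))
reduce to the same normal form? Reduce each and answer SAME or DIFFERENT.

Answer: SAME — A ⇓ S^6(Z), B ⇓ S^6(Z)

Derivation:
Term A:
  start: add(add(Z, SSSZ), add(SSSZ, Z))
  step 1: add(SSSZ, add(SSSZ, Z))
  step 2: S(add(SSZ, add(SSSZ, Z)))
  step 3: S(S(add(SZ, add(SSSZ, Z))))
  step 4: S(S(S(add(Z, add(SSSZ, Z)))))
  step 5: S(S(S(add(SSSZ, Z))))
  step 6: S(S(S(S(add(SSZ, Z)))))
  step 7: S(S(S(S(S(add(SZ, Z))))))
  step 8: S(S(S(S(S(S(add(Z, Z)))))))
  step 9: S^6(Z)

Term B:
  start: mul(SSSZ, add(SZ, SZ))
  step 1: add(add(SZ, SZ), mul(SSZ, add(SZ, SZ)))
  step 2: add(S(add(Z, SZ)), mul(SSZ, add(SZ, SZ)))
  step 3: S(add(add(Z, SZ), mul(SSZ, add(SZ, SZ))))
  step 4: S(add(SZ, mul(SSZ, add(SZ, SZ))))
  step 5: S(S(add(Z, mul(SSZ, add(SZ, SZ)))))
  step 6: S(S(mul(SSZ, add(SZ, SZ))))
  step 7: S(S(add(add(SZ, SZ), mul(SZ, add(SZ, SZ)))))
  step 8: S(S(add(S(add(Z, SZ)), mul(SZ, add(SZ, SZ)))))
  step 9: S(S(S(add(add(Z, SZ), mul(SZ, add(SZ, SZ))))))
  step 10: S(S(S(add(SZ, mul(SZ, add(SZ, SZ))))))
  step 11: S(S(S(S(add(Z, mul(SZ, add(SZ, SZ)))))))
  step 12: S(S(S(S(mul(SZ, add(SZ, SZ))))))
  step 13: S(S(S(S(add(add(SZ, SZ), mul(Z, add(SZ, SZ)))))))
  step 14: S(S(S(S(add(S(add(Z, SZ)), mul(Z, add(SZ, SZ)))))))
  step 15: S(S(S(S(S(add(add(Z, SZ), mul(Z, add(SZ, SZ))))))))
  step 16: S(S(S(S(S(add(SZ, mul(Z, add(SZ, SZ))))))))
  step 17: S(S(S(S(S(S(add(Z, mul(Z, add(SZ, SZ)))))))))
  step 18: S(S(S(S(S(S(mul(Z, add(SZ, SZ))))))))
  step 19: S^6(Z)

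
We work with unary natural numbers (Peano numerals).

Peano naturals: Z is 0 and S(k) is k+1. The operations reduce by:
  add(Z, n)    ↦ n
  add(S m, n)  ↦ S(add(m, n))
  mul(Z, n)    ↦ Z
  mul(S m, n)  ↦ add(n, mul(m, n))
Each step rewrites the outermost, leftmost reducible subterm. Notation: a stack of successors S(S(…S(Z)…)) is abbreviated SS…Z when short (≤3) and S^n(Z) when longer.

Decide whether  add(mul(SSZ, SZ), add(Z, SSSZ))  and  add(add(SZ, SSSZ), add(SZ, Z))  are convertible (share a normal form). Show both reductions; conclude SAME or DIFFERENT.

Answer: SAME — A ⇓ S^5(Z), B ⇓ S^5(Z)

Reduction:
Term A:
  start: add(mul(SSZ, SZ), add(Z, SSSZ))
  [1] add(add(SZ, mul(SZ, SZ)), add(Z, SSSZ))
  [2] add(S(add(Z, mul(SZ, SZ))), add(Z, SSSZ))
  [3] S(add(add(Z, mul(SZ, SZ)), add(Z, SSSZ)))
  [4] S(add(mul(SZ, SZ), add(Z, SSSZ)))
  [5] S(add(add(SZ, mul(Z, SZ)), add(Z, SSSZ)))
  [6] S(add(S(add(Z, mul(Z, SZ))), add(Z, SSSZ)))
  [7] S(S(add(add(Z, mul(Z, SZ)), add(Z, SSSZ))))
  [8] S(S(add(mul(Z, SZ), add(Z, SSSZ))))
  [9] S(S(add(Z, add(Z, SSSZ))))
  [10] S(S(add(Z, SSSZ)))
  [11] S^5(Z)

Term B:
  start: add(add(SZ, SSSZ), add(SZ, Z))
  [1] add(S(add(Z, SSSZ)), add(SZ, Z))
  [2] S(add(add(Z, SSSZ), add(SZ, Z)))
  [3] S(add(SSSZ, add(SZ, Z)))
  [4] S(S(add(SSZ, add(SZ, Z))))
  [5] S(S(S(add(SZ, add(SZ, Z)))))
  [6] S(S(S(S(add(Z, add(SZ, Z))))))
  [7] S(S(S(S(add(SZ, Z)))))
  [8] S(S(S(S(S(add(Z, Z))))))
  [9] S^5(Z)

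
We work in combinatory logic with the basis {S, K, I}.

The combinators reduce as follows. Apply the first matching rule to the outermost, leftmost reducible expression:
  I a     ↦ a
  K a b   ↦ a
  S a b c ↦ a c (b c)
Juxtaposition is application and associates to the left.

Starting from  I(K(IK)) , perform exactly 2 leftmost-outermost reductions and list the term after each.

Answer: after 2 steps: KK

Reduction:
  start: I(K(IK))
  →1  K(IK)
  →2  KK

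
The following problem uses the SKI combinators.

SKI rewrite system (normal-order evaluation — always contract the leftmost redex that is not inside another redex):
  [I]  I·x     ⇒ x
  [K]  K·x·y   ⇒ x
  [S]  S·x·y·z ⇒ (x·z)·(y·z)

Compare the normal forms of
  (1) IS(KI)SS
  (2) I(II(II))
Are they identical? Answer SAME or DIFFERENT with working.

Answer: DIFFERENT — A ⇓ SS, B ⇓ I

Working:
Term A:
  start: IS(KI)SS
  [1] S(KI)SS
  [2] KIS(SS)
  [3] I(SS)
  [4] SS

Term B:
  start: I(II(II))
  [1] II(II)
  [2] I(II)
  [3] II
  [4] I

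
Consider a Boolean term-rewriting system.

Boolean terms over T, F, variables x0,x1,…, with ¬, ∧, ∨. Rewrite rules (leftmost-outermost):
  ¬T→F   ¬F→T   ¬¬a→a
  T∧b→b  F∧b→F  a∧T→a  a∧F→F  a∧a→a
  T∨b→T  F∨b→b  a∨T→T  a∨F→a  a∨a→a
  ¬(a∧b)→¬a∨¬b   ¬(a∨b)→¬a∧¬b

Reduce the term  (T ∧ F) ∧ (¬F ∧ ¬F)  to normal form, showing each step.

  start: (T ∧ F) ∧ (¬F ∧ ¬F)
  [1] F ∧ (¬F ∧ ¬F)
  [2] F

Answer: normal form = F  (in 2 steps)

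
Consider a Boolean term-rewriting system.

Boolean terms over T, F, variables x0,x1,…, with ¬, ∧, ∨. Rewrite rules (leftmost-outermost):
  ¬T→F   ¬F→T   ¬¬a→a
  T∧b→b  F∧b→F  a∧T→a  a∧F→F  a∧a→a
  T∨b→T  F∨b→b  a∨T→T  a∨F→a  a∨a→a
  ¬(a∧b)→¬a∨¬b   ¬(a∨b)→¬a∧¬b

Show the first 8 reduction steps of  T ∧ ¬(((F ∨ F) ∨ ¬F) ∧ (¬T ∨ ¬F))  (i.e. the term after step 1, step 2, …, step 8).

Answer: after 8 steps: F ∨ ¬(¬T ∨ ¬F)

Derivation:
  start: T ∧ ¬(((F ∨ F) ∨ ¬F) ∧ (¬T ∨ ¬F))
  →1  ¬(((F ∨ F) ∨ ¬F) ∧ (¬T ∨ ¬F))
  →2  ¬((F ∨ F) ∨ ¬F) ∨ ¬(¬T ∨ ¬F)
  →3  (¬(F ∨ F) ∧ ¬¬F) ∨ ¬(¬T ∨ ¬F)
  →4  ((¬F ∧ ¬F) ∧ ¬¬F) ∨ ¬(¬T ∨ ¬F)
  →5  (¬F ∧ ¬¬F) ∨ ¬(¬T ∨ ¬F)
  →6  (T ∧ ¬¬F) ∨ ¬(¬T ∨ ¬F)
  →7  ¬¬F ∨ ¬(¬T ∨ ¬F)
  →8  F ∨ ¬(¬T ∨ ¬F)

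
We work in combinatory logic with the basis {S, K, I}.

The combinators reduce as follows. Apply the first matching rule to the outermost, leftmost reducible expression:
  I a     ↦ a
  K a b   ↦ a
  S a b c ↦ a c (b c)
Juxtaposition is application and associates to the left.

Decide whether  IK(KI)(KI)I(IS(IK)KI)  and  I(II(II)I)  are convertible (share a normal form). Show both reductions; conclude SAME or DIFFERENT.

Term A:
  start: IK(KI)(KI)I(IS(IK)KI)
  [1] K(KI)(KI)I(IS(IK)KI)
  [2] KII(IS(IK)KI)
  [3] I(IS(IK)KI)
  [4] IS(IK)KI
  [5] S(IK)KI
  [6] IKI(KI)
  [7] KI(KI)
  [8] I

Term B:
  start: I(II(II)I)
  [1] II(II)I
  [2] I(II)I
  [3] III
  [4] II
  [5] I

Answer: SAME — A ⇓ I, B ⇓ I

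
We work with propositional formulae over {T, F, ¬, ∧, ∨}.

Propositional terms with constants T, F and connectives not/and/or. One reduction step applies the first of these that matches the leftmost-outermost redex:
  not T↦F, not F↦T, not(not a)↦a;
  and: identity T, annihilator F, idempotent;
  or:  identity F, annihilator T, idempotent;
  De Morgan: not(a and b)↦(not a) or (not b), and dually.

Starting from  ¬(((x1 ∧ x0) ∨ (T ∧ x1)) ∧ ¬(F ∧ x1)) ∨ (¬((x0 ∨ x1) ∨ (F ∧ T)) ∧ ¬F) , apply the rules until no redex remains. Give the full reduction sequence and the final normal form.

  start: ¬(((x1 ∧ x0) ∨ (T ∧ x1)) ∧ ¬(F ∧ x1)) ∨ (¬((x0 ∨ x1) ∨ (F ∧ T)) ∧ ¬F)
  [1] (¬((x1 ∧ x0) ∨ (T ∧ x1)) ∨ ¬¬(F ∧ x1)) ∨ (¬((x0 ∨ x1) ∨ (F ∧ T)) ∧ ¬F)
  [2] ((¬(x1 ∧ x0) ∧ ¬(T ∧ x1)) ∨ ¬¬(F ∧ x1)) ∨ (¬((x0 ∨ x1) ∨ (F ∧ T)) ∧ ¬F)
  [3] (((¬x1 ∨ ¬x0) ∧ ¬(T ∧ x1)) ∨ ¬¬(F ∧ x1)) ∨ (¬((x0 ∨ x1) ∨ (F ∧ T)) ∧ ¬F)
  [4] (((¬x1 ∨ ¬x0) ∧ (¬T ∨ ¬x1)) ∨ ¬¬(F ∧ x1)) ∨ (¬((x0 ∨ x1) ∨ (F ∧ T)) ∧ ¬F)
  [5] (((¬x1 ∨ ¬x0) ∧ (F ∨ ¬x1)) ∨ ¬¬(F ∧ x1)) ∨ (¬((x0 ∨ x1) ∨ (F ∧ T)) ∧ ¬F)
  [6] (((¬x1 ∨ ¬x0) ∧ ¬x1) ∨ ¬¬(F ∧ x1)) ∨ (¬((x0 ∨ x1) ∨ (F ∧ T)) ∧ ¬F)
  [7] (((¬x1 ∨ ¬x0) ∧ ¬x1) ∨ (F ∧ x1)) ∨ (¬((x0 ∨ x1) ∨ (F ∧ T)) ∧ ¬F)
  [8] (((¬x1 ∨ ¬x0) ∧ ¬x1) ∨ F) ∨ (¬((x0 ∨ x1) ∨ (F ∧ T)) ∧ ¬F)
  [9] ((¬x1 ∨ ¬x0) ∧ ¬x1) ∨ (¬((x0 ∨ x1) ∨ (F ∧ T)) ∧ ¬F)
  [10] ((¬x1 ∨ ¬x0) ∧ ¬x1) ∨ ((¬(x0 ∨ x1) ∧ ¬(F ∧ T)) ∧ ¬F)
  [11] ((¬x1 ∨ ¬x0) ∧ ¬x1) ∨ (((¬x0 ∧ ¬x1) ∧ ¬(F ∧ T)) ∧ ¬F)
  [12] ((¬x1 ∨ ¬x0) ∧ ¬x1) ∨ (((¬x0 ∧ ¬x1) ∧ (¬F ∨ ¬T)) ∧ ¬F)
  [13] ((¬x1 ∨ ¬x0) ∧ ¬x1) ∨ (((¬x0 ∧ ¬x1) ∧ (T ∨ ¬T)) ∧ ¬F)
  [14] ((¬x1 ∨ ¬x0) ∧ ¬x1) ∨ (((¬x0 ∧ ¬x1) ∧ T) ∧ ¬F)
  [15] ((¬x1 ∨ ¬x0) ∧ ¬x1) ∨ ((¬x0 ∧ ¬x1) ∧ ¬F)
  [16] ((¬x1 ∨ ¬x0) ∧ ¬x1) ∨ ((¬x0 ∧ ¬x1) ∧ T)
  [17] ((¬x1 ∨ ¬x0) ∧ ¬x1) ∨ (¬x0 ∧ ¬x1)

Answer: normal form = ((¬x1 ∨ ¬x0) ∧ ¬x1) ∨ (¬x0 ∧ ¬x1)  (in 17 steps)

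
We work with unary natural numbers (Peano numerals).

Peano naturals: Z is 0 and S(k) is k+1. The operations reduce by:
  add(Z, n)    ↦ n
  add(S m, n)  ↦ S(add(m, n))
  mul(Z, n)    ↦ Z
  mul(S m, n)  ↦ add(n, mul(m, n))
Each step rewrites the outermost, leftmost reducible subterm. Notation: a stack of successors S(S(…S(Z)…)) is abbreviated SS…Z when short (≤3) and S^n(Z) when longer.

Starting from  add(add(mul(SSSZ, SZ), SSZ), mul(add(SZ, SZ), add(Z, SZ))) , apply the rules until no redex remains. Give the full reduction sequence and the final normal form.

  start: add(add(mul(SSSZ, SZ), SSZ), mul(add(SZ, SZ), add(Z, SZ)))
  step 1: add(add(add(SZ, mul(SSZ, SZ)), SSZ), mul(add(SZ, SZ), add(Z, SZ)))
  step 2: add(add(S(add(Z, mul(SSZ, SZ))), SSZ), mul(add(SZ, SZ), add(Z, SZ)))
  step 3: add(S(add(add(Z, mul(SSZ, SZ)), SSZ)), mul(add(SZ, SZ), add(Z, SZ)))
  step 4: S(add(add(add(Z, mul(SSZ, SZ)), SSZ), mul(add(SZ, SZ), add(Z, SZ))))
  step 5: S(add(add(mul(SSZ, SZ), SSZ), mul(add(SZ, SZ), add(Z, SZ))))
  step 6: S(add(add(add(SZ, mul(SZ, SZ)), SSZ), mul(add(SZ, SZ), add(Z, SZ))))
  step 7: S(add(add(S(add(Z, mul(SZ, SZ))), SSZ), mul(add(SZ, SZ), add(Z, SZ))))
  step 8: S(add(S(add(add(Z, mul(SZ, SZ)), SSZ)), mul(add(SZ, SZ), add(Z, SZ))))
  step 9: S(S(add(add(add(Z, mul(SZ, SZ)), SSZ), mul(add(SZ, SZ), add(Z, SZ)))))
  step 10: S(S(add(add(mul(SZ, SZ), SSZ), mul(add(SZ, SZ), add(Z, SZ)))))
  step 11: S(S(add(add(add(SZ, mul(Z, SZ)), SSZ), mul(add(SZ, SZ), add(Z, SZ)))))
  step 12: S(S(add(add(S(add(Z, mul(Z, SZ))), SSZ), mul(add(SZ, SZ), add(Z, SZ)))))
  step 13: S(S(add(S(add(add(Z, mul(Z, SZ)), SSZ)), mul(add(SZ, SZ), add(Z, SZ)))))
  step 14: S(S(S(add(add(add(Z, mul(Z, SZ)), SSZ), mul(add(SZ, SZ), add(Z, SZ))))))
  step 15: S(S(S(add(add(mul(Z, SZ), SSZ), mul(add(SZ, SZ), add(Z, SZ))))))
  step 16: S(S(S(add(add(Z, SSZ), mul(add(SZ, SZ), add(Z, SZ))))))
  step 17: S(S(S(add(SSZ, mul(add(SZ, SZ), add(Z, SZ))))))
  step 18: S(S(S(S(add(SZ, mul(add(SZ, SZ), add(Z, SZ)))))))
  step 19: S(S(S(S(S(add(Z, mul(add(SZ, SZ), add(Z, SZ))))))))
  step 20: S(S(S(S(S(mul(add(SZ, SZ), add(Z, SZ)))))))
  step 21: S(S(S(S(S(mul(S(add(Z, SZ)), add(Z, SZ)))))))
  step 22: S(S(S(S(S(add(add(Z, SZ), mul(add(Z, SZ), add(Z, SZ))))))))
  step 23: S(S(S(S(S(add(SZ, mul(add(Z, SZ), add(Z, SZ))))))))
  step 24: S(S(S(S(S(S(add(Z, mul(add(Z, SZ), add(Z, SZ)))))))))
  step 25: S(S(S(S(S(S(mul(add(Z, SZ), add(Z, SZ))))))))
  step 26: S(S(S(S(S(S(mul(SZ, add(Z, SZ))))))))
  step 27: S(S(S(S(S(S(add(add(Z, SZ), mul(Z, add(Z, SZ)))))))))
  step 28: S(S(S(S(S(S(add(SZ, mul(Z, add(Z, SZ)))))))))
  step 29: S(S(S(S(S(S(S(add(Z, mul(Z, add(Z, SZ))))))))))
  step 30: S(S(S(S(S(S(S(mul(Z, add(Z, SZ)))))))))
  step 31: S^7(Z)

Answer: normal form = S^7(Z)  (in 31 steps)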